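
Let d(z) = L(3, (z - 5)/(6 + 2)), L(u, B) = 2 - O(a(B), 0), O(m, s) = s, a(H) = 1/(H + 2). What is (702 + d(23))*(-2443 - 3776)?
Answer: -4378176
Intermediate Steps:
a(H) = 1/(2 + H)
L(u, B) = 2 (L(u, B) = 2 - 1*0 = 2 + 0 = 2)
d(z) = 2
(702 + d(23))*(-2443 - 3776) = (702 + 2)*(-2443 - 3776) = 704*(-6219) = -4378176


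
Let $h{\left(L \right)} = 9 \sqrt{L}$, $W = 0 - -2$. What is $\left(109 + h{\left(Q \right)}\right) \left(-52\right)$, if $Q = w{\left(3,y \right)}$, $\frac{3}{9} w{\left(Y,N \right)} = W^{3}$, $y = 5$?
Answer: $-5668 - 936 \sqrt{6} \approx -7960.7$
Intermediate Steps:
$W = 2$ ($W = 0 + 2 = 2$)
$w{\left(Y,N \right)} = 24$ ($w{\left(Y,N \right)} = 3 \cdot 2^{3} = 3 \cdot 8 = 24$)
$Q = 24$
$\left(109 + h{\left(Q \right)}\right) \left(-52\right) = \left(109 + 9 \sqrt{24}\right) \left(-52\right) = \left(109 + 9 \cdot 2 \sqrt{6}\right) \left(-52\right) = \left(109 + 18 \sqrt{6}\right) \left(-52\right) = -5668 - 936 \sqrt{6}$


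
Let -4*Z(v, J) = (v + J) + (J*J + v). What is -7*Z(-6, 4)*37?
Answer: 518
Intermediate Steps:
Z(v, J) = -v/2 - J/4 - J**2/4 (Z(v, J) = -((v + J) + (J*J + v))/4 = -((J + v) + (J**2 + v))/4 = -((J + v) + (v + J**2))/4 = -(J + J**2 + 2*v)/4 = -v/2 - J/4 - J**2/4)
-7*Z(-6, 4)*37 = -7*(-1/2*(-6) - 1/4*4 - 1/4*4**2)*37 = -7*(3 - 1 - 1/4*16)*37 = -7*(3 - 1 - 4)*37 = -7*(-2)*37 = 14*37 = 518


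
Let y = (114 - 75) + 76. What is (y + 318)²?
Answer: 187489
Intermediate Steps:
y = 115 (y = 39 + 76 = 115)
(y + 318)² = (115 + 318)² = 433² = 187489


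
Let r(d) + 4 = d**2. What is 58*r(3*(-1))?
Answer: 290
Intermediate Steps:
r(d) = -4 + d**2
58*r(3*(-1)) = 58*(-4 + (3*(-1))**2) = 58*(-4 + (-3)**2) = 58*(-4 + 9) = 58*5 = 290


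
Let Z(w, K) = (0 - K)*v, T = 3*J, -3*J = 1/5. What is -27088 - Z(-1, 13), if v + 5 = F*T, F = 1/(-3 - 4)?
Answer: -950342/35 ≈ -27153.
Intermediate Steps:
J = -1/15 (J = -⅓/5 = -⅓*⅕ = -1/15 ≈ -0.066667)
T = -⅕ (T = 3*(-1/15) = -⅕ ≈ -0.20000)
F = -⅐ (F = 1/(-7) = -⅐ ≈ -0.14286)
v = -174/35 (v = -5 - ⅐*(-⅕) = -5 + 1/35 = -174/35 ≈ -4.9714)
Z(w, K) = 174*K/35 (Z(w, K) = (0 - K)*(-174/35) = -K*(-174/35) = 174*K/35)
-27088 - Z(-1, 13) = -27088 - 174*13/35 = -27088 - 1*2262/35 = -27088 - 2262/35 = -950342/35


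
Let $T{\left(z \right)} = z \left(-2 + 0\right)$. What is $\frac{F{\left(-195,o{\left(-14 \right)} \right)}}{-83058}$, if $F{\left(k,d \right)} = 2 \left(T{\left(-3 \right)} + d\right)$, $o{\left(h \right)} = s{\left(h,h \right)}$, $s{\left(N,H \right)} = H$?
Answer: $\frac{8}{41529} \approx 0.00019264$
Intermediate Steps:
$o{\left(h \right)} = h$
$T{\left(z \right)} = - 2 z$ ($T{\left(z \right)} = z \left(-2\right) = - 2 z$)
$F{\left(k,d \right)} = 12 + 2 d$ ($F{\left(k,d \right)} = 2 \left(\left(-2\right) \left(-3\right) + d\right) = 2 \left(6 + d\right) = 12 + 2 d$)
$\frac{F{\left(-195,o{\left(-14 \right)} \right)}}{-83058} = \frac{12 + 2 \left(-14\right)}{-83058} = \left(12 - 28\right) \left(- \frac{1}{83058}\right) = \left(-16\right) \left(- \frac{1}{83058}\right) = \frac{8}{41529}$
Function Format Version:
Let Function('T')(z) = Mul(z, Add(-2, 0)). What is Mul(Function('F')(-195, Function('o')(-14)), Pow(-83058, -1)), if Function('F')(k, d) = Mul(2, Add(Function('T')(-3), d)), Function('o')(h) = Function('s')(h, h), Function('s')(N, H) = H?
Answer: Rational(8, 41529) ≈ 0.00019264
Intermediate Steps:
Function('o')(h) = h
Function('T')(z) = Mul(-2, z) (Function('T')(z) = Mul(z, -2) = Mul(-2, z))
Function('F')(k, d) = Add(12, Mul(2, d)) (Function('F')(k, d) = Mul(2, Add(Mul(-2, -3), d)) = Mul(2, Add(6, d)) = Add(12, Mul(2, d)))
Mul(Function('F')(-195, Function('o')(-14)), Pow(-83058, -1)) = Mul(Add(12, Mul(2, -14)), Pow(-83058, -1)) = Mul(Add(12, -28), Rational(-1, 83058)) = Mul(-16, Rational(-1, 83058)) = Rational(8, 41529)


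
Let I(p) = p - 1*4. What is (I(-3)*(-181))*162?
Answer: 205254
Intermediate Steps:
I(p) = -4 + p (I(p) = p - 4 = -4 + p)
(I(-3)*(-181))*162 = ((-4 - 3)*(-181))*162 = -7*(-181)*162 = 1267*162 = 205254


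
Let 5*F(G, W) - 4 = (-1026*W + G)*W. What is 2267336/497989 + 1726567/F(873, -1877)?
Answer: 8195224500362441/1800911967499319 ≈ 4.5506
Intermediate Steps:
F(G, W) = ⅘ + W*(G - 1026*W)/5 (F(G, W) = ⅘ + ((-1026*W + G)*W)/5 = ⅘ + ((G - 1026*W)*W)/5 = ⅘ + (W*(G - 1026*W))/5 = ⅘ + W*(G - 1026*W)/5)
2267336/497989 + 1726567/F(873, -1877) = 2267336/497989 + 1726567/(⅘ - 1026/5*(-1877)² + (⅕)*873*(-1877)) = 2267336*(1/497989) + 1726567/(⅘ - 1026/5*3523129 - 1638621/5) = 2267336/497989 + 1726567/(⅘ - 3614730354/5 - 1638621/5) = 2267336/497989 + 1726567/(-3616368971/5) = 2267336/497989 + 1726567*(-5/3616368971) = 2267336/497989 - 8632835/3616368971 = 8195224500362441/1800911967499319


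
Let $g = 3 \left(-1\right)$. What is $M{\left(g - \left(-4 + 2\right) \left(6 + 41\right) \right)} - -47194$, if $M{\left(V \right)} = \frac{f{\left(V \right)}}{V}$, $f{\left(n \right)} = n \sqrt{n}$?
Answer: $47194 + \sqrt{91} \approx 47204.0$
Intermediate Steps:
$f{\left(n \right)} = n^{\frac{3}{2}}$
$g = -3$
$M{\left(V \right)} = \sqrt{V}$ ($M{\left(V \right)} = \frac{V^{\frac{3}{2}}}{V} = \sqrt{V}$)
$M{\left(g - \left(-4 + 2\right) \left(6 + 41\right) \right)} - -47194 = \sqrt{-3 - \left(-4 + 2\right) \left(6 + 41\right)} - -47194 = \sqrt{-3 - \left(-2\right) 47} + 47194 = \sqrt{-3 - -94} + 47194 = \sqrt{-3 + 94} + 47194 = \sqrt{91} + 47194 = 47194 + \sqrt{91}$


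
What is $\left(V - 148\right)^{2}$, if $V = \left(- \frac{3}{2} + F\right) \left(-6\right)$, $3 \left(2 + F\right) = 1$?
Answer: $16641$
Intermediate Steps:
$F = - \frac{5}{3}$ ($F = -2 + \frac{1}{3} \cdot 1 = -2 + \frac{1}{3} = - \frac{5}{3} \approx -1.6667$)
$V = 19$ ($V = \left(- \frac{3}{2} - \frac{5}{3}\right) \left(-6\right) = \left(- \frac{19}{6}\right) \left(-6\right) = 19$)
$\left(V - 148\right)^{2} = \left(19 - 148\right)^{2} = \left(-129\right)^{2} = 16641$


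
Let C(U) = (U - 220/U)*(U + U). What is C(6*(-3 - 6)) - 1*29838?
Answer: -24446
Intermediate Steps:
C(U) = 2*U*(U - 220/U) (C(U) = (U - 220/U)*(2*U) = 2*U*(U - 220/U))
C(6*(-3 - 6)) - 1*29838 = (-440 + 2*(6*(-3 - 6))²) - 1*29838 = (-440 + 2*(6*(-9))²) - 29838 = (-440 + 2*(-54)²) - 29838 = (-440 + 2*2916) - 29838 = (-440 + 5832) - 29838 = 5392 - 29838 = -24446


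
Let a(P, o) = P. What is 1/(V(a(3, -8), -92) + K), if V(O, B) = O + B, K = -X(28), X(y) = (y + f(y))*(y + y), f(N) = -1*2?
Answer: -1/1545 ≈ -0.00064725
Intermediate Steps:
f(N) = -2
X(y) = 2*y*(-2 + y) (X(y) = (y - 2)*(y + y) = (-2 + y)*(2*y) = 2*y*(-2 + y))
K = -1456 (K = -2*28*(-2 + 28) = -2*28*26 = -1*1456 = -1456)
V(O, B) = B + O
1/(V(a(3, -8), -92) + K) = 1/((-92 + 3) - 1456) = 1/(-89 - 1456) = 1/(-1545) = -1/1545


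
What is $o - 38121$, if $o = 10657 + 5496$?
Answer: $-21968$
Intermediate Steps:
$o = 16153$
$o - 38121 = 16153 - 38121 = -21968$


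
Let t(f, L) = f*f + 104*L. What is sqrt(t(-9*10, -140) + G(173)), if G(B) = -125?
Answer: I*sqrt(6585) ≈ 81.148*I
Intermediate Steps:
t(f, L) = f**2 + 104*L
sqrt(t(-9*10, -140) + G(173)) = sqrt(((-9*10)**2 + 104*(-140)) - 125) = sqrt(((-90)**2 - 14560) - 125) = sqrt((8100 - 14560) - 125) = sqrt(-6460 - 125) = sqrt(-6585) = I*sqrt(6585)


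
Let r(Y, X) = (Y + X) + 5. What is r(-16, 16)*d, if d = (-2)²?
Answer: 20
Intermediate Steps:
d = 4
r(Y, X) = 5 + X + Y (r(Y, X) = (X + Y) + 5 = 5 + X + Y)
r(-16, 16)*d = (5 + 16 - 16)*4 = 5*4 = 20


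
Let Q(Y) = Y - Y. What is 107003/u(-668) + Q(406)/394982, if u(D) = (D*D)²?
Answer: 107003/199115858176 ≈ 5.3739e-7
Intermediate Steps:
u(D) = D⁴ (u(D) = (D²)² = D⁴)
Q(Y) = 0
107003/u(-668) + Q(406)/394982 = 107003/((-668)⁴) + 0/394982 = 107003/199115858176 + 0*(1/394982) = 107003*(1/199115858176) + 0 = 107003/199115858176 + 0 = 107003/199115858176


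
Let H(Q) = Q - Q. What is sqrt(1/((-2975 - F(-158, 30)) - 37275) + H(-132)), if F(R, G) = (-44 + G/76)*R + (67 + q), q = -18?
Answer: I*sqrt(4258774)/448292 ≈ 0.0046034*I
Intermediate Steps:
F(R, G) = 49 + R*(-44 + G/76) (F(R, G) = (-44 + G/76)*R + (67 - 18) = (-44 + G*(1/76))*R + 49 = (-44 + G/76)*R + 49 = R*(-44 + G/76) + 49 = 49 + R*(-44 + G/76))
H(Q) = 0
sqrt(1/((-2975 - F(-158, 30)) - 37275) + H(-132)) = sqrt(1/((-2975 - (49 - 44*(-158) + (1/76)*30*(-158))) - 37275) + 0) = sqrt(1/((-2975 - (49 + 6952 - 1185/19)) - 37275) + 0) = sqrt(1/((-2975 - 1*131834/19) - 37275) + 0) = sqrt(1/((-2975 - 131834/19) - 37275) + 0) = sqrt(1/(-188359/19 - 37275) + 0) = sqrt(1/(-896584/19) + 0) = sqrt(-19/896584 + 0) = sqrt(-19/896584) = I*sqrt(4258774)/448292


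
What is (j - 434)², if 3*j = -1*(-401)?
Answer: 811801/9 ≈ 90200.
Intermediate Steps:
j = 401/3 (j = (-1*(-401))/3 = (⅓)*401 = 401/3 ≈ 133.67)
(j - 434)² = (401/3 - 434)² = (-901/3)² = 811801/9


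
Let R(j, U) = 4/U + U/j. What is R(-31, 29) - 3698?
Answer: -3325219/899 ≈ -3698.8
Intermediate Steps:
R(-31, 29) - 3698 = (4/29 + 29/(-31)) - 3698 = (4*(1/29) + 29*(-1/31)) - 3698 = (4/29 - 29/31) - 3698 = -717/899 - 3698 = -3325219/899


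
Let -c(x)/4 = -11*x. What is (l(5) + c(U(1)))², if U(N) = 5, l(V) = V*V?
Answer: 60025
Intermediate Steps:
l(V) = V²
c(x) = 44*x (c(x) = -(-44)*x = 44*x)
(l(5) + c(U(1)))² = (5² + 44*5)² = (25 + 220)² = 245² = 60025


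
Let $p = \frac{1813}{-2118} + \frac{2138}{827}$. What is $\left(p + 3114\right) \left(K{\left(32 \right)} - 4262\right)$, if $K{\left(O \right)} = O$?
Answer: $- \frac{3847514754585}{291931} \approx -1.318 \cdot 10^{7}$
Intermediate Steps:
$p = \frac{3028933}{1751586}$ ($p = 1813 \left(- \frac{1}{2118}\right) + 2138 \cdot \frac{1}{827} = - \frac{1813}{2118} + \frac{2138}{827} = \frac{3028933}{1751586} \approx 1.7293$)
$\left(p + 3114\right) \left(K{\left(32 \right)} - 4262\right) = \left(\frac{3028933}{1751586} + 3114\right) \left(32 - 4262\right) = \frac{5457467737}{1751586} \left(-4230\right) = - \frac{3847514754585}{291931}$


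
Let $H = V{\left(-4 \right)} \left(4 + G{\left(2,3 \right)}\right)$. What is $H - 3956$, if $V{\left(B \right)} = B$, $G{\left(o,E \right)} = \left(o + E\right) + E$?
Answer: $-4004$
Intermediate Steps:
$G{\left(o,E \right)} = o + 2 E$ ($G{\left(o,E \right)} = \left(E + o\right) + E = o + 2 E$)
$H = -48$ ($H = - 4 \left(4 + \left(2 + 2 \cdot 3\right)\right) = - 4 \left(4 + \left(2 + 6\right)\right) = - 4 \left(4 + 8\right) = \left(-4\right) 12 = -48$)
$H - 3956 = -48 - 3956 = -4004$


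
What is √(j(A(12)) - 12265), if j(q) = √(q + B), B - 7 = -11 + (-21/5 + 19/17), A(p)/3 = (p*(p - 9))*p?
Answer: √(-88614625 + 85*√9312430)/85 ≈ 110.59*I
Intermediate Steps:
A(p) = 3*p²*(-9 + p) (A(p) = 3*((p*(p - 9))*p) = 3*((p*(-9 + p))*p) = 3*(p²*(-9 + p)) = 3*p²*(-9 + p))
B = -602/85 (B = 7 + (-11 + (-21/5 + 19/17)) = 7 + (-11 - 262/85) = 7 - 1197/85 = -602/85 ≈ -7.0824)
j(q) = √(-602/85 + q) (j(q) = √(q - 602/85) = √(-602/85 + q))
√(j(A(12)) - 12265) = √(√(-51170 + 7225*(3*12²*(-9 + 12)))/85 - 12265) = √(√(-51170 + 7225*(3*144*3))/85 - 12265) = √(√(-51170 + 7225*1296)/85 - 12265) = √(√(-51170 + 9363600)/85 - 12265) = √(√9312430/85 - 12265) = √(-12265 + √9312430/85)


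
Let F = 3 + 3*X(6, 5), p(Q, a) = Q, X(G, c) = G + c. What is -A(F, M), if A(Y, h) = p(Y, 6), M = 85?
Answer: -36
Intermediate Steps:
F = 36 (F = 3 + 3*(6 + 5) = 3 + 3*11 = 3 + 33 = 36)
A(Y, h) = Y
-A(F, M) = -1*36 = -36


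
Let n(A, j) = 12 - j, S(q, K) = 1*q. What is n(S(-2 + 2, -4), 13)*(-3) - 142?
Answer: -139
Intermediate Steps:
S(q, K) = q
n(S(-2 + 2, -4), 13)*(-3) - 142 = (12 - 1*13)*(-3) - 142 = (12 - 13)*(-3) - 142 = -1*(-3) - 142 = 3 - 142 = -139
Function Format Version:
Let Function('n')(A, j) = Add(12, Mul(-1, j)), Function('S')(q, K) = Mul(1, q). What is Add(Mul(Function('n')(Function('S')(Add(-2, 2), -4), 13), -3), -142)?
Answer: -139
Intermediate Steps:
Function('S')(q, K) = q
Add(Mul(Function('n')(Function('S')(Add(-2, 2), -4), 13), -3), -142) = Add(Mul(Add(12, Mul(-1, 13)), -3), -142) = Add(Mul(Add(12, -13), -3), -142) = Add(Mul(-1, -3), -142) = Add(3, -142) = -139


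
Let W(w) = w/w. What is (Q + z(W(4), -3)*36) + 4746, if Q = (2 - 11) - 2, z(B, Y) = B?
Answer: 4771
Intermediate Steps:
W(w) = 1
Q = -11 (Q = -9 - 2 = -11)
(Q + z(W(4), -3)*36) + 4746 = (-11 + 1*36) + 4746 = (-11 + 36) + 4746 = 25 + 4746 = 4771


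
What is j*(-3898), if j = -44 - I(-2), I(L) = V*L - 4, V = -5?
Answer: 194900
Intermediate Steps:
I(L) = -4 - 5*L (I(L) = -5*L - 4 = -4 - 5*L)
j = -50 (j = -44 - (-4 - 5*(-2)) = -44 - (-4 + 10) = -44 - 1*6 = -44 - 6 = -50)
j*(-3898) = -50*(-3898) = 194900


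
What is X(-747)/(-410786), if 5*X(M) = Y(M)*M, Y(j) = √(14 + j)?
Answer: 747*I*√733/2053930 ≈ 0.0098466*I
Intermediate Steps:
X(M) = M*√(14 + M)/5 (X(M) = (√(14 + M)*M)/5 = (M*√(14 + M))/5 = M*√(14 + M)/5)
X(-747)/(-410786) = ((⅕)*(-747)*√(14 - 747))/(-410786) = ((⅕)*(-747)*√(-733))*(-1/410786) = ((⅕)*(-747)*(I*√733))*(-1/410786) = -747*I*√733/5*(-1/410786) = 747*I*√733/2053930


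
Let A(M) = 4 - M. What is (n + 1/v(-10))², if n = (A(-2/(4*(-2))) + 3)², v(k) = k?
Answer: 13227769/6400 ≈ 2066.8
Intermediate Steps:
n = 729/16 (n = ((4 - (-2)/(4*(-2))) + 3)² = ((4 - (-2)/(-8)) + 3)² = ((4 - (-2)*(-1)/8) + 3)² = ((4 - 1*¼) + 3)² = ((4 - ¼) + 3)² = (15/4 + 3)² = (27/4)² = 729/16 ≈ 45.563)
(n + 1/v(-10))² = (729/16 + 1/(-10))² = (729/16 - ⅒)² = (3637/80)² = 13227769/6400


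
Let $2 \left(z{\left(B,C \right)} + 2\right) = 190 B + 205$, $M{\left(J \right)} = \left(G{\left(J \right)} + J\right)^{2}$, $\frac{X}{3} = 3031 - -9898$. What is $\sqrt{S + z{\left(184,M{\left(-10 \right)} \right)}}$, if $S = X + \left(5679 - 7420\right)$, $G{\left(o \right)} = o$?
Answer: $\frac{\sqrt{218506}}{2} \approx 233.72$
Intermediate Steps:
$X = 38787$ ($X = 3 \left(3031 - -9898\right) = 3 \left(3031 + 9898\right) = 3 \cdot 12929 = 38787$)
$M{\left(J \right)} = 4 J^{2}$ ($M{\left(J \right)} = \left(J + J\right)^{2} = \left(2 J\right)^{2} = 4 J^{2}$)
$S = 37046$ ($S = 38787 + \left(5679 - 7420\right) = 38787 - 1741 = 37046$)
$z{\left(B,C \right)} = \frac{201}{2} + 95 B$ ($z{\left(B,C \right)} = -2 + \frac{190 B + 205}{2} = -2 + \frac{205 + 190 B}{2} = -2 + \left(\frac{205}{2} + 95 B\right) = \frac{201}{2} + 95 B$)
$\sqrt{S + z{\left(184,M{\left(-10 \right)} \right)}} = \sqrt{37046 + \left(\frac{201}{2} + 95 \cdot 184\right)} = \sqrt{37046 + \left(\frac{201}{2} + 17480\right)} = \sqrt{37046 + \frac{35161}{2}} = \sqrt{\frac{109253}{2}} = \frac{\sqrt{218506}}{2}$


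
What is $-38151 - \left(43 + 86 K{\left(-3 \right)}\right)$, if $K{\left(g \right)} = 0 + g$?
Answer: $-37936$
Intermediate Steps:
$K{\left(g \right)} = g$
$-38151 - \left(43 + 86 K{\left(-3 \right)}\right) = -38151 - -215 = -38151 + \left(-43 + 258\right) = -38151 + 215 = -37936$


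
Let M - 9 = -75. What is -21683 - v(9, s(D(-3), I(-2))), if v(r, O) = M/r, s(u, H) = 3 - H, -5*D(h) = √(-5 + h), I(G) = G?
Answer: -65027/3 ≈ -21676.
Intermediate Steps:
M = -66 (M = 9 - 75 = -66)
D(h) = -√(-5 + h)/5
v(r, O) = -66/r
-21683 - v(9, s(D(-3), I(-2))) = -21683 - (-66)/9 = -21683 - 1*(-22/3) = -21683 + 22/3 = -65027/3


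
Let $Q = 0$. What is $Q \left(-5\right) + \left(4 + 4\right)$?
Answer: $8$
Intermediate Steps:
$Q \left(-5\right) + \left(4 + 4\right) = 0 \left(-5\right) + \left(4 + 4\right) = 0 + 8 = 8$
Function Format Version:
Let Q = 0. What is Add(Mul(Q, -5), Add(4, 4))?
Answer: 8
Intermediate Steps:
Add(Mul(Q, -5), Add(4, 4)) = Add(Mul(0, -5), Add(4, 4)) = Add(0, 8) = 8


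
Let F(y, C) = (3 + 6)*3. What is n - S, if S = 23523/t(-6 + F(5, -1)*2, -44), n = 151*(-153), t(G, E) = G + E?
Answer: -115935/4 ≈ -28984.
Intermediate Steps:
F(y, C) = 27 (F(y, C) = 9*3 = 27)
t(G, E) = E + G
n = -23103
S = 23523/4 (S = 23523/(-44 + (-6 + 27*2)) = 23523/(-44 + (-6 + 54)) = 23523/(-44 + 48) = 23523/4 ≈ 5880.8)
n - S = -23103 - 1*23523/4 = -23103 - 23523/4 = -115935/4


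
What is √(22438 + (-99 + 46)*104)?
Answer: √16926 ≈ 130.10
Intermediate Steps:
√(22438 + (-99 + 46)*104) = √(22438 - 53*104) = √(22438 - 5512) = √16926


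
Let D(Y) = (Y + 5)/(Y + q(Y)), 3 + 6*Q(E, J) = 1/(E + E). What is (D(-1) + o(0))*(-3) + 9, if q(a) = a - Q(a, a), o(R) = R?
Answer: 297/17 ≈ 17.471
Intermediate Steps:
Q(E, J) = -1/2 + 1/(12*E) (Q(E, J) = -1/2 + 1/(6*(E + E)) = -1/2 + 1/(6*((2*E))) = -1/2 + (1/(2*E))/6 = -1/2 + 1/(12*E))
q(a) = a - (1 - 6*a)/(12*a)
D(Y) = (5 + Y)/(1/2 + 2*Y - 1/(12*Y)) (D(Y) = (Y + 5)/(Y + (1/2 + Y - 1/(12*Y))) = (5 + Y)/(1/2 + 2*Y - 1/(12*Y)))
(D(-1) + o(0))*(-3) + 9 = (12*(-1)*(5 - 1)/(-1 + 6*(-1) + 24*(-1)**2) + 0)*(-3) + 9 = (12*(-1)*4/(-1 - 6 + 24*1) + 0)*(-3) + 9 = (12*(-1)*4/(-1 - 6 + 24) + 0)*(-3) + 9 = (12*(-1)*4/17 + 0)*(-3) + 9 = (12*(-1)*(1/17)*4 + 0)*(-3) + 9 = (-48/17 + 0)*(-3) + 9 = -48/17*(-3) + 9 = 144/17 + 9 = 297/17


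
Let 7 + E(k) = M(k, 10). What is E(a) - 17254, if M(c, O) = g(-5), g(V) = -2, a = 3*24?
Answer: -17263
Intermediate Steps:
a = 72
M(c, O) = -2
E(k) = -9 (E(k) = -7 - 2 = -9)
E(a) - 17254 = -9 - 17254 = -17263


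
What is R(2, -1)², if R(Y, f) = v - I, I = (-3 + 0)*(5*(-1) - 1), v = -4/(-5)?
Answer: 7396/25 ≈ 295.84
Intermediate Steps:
v = ⅘ (v = -4*(-⅕) = ⅘ ≈ 0.80000)
I = 18 (I = -3*(-5 - 1) = -3*(-6) = 18)
R(Y, f) = -86/5 (R(Y, f) = ⅘ - 1*18 = ⅘ - 18 = -86/5)
R(2, -1)² = (-86/5)² = 7396/25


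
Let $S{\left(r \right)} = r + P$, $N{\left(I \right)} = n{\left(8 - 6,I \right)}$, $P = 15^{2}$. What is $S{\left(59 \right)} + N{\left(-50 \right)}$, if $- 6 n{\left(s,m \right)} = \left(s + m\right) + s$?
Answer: $\frac{875}{3} \approx 291.67$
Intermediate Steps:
$P = 225$
$n{\left(s,m \right)} = - \frac{s}{3} - \frac{m}{6}$ ($n{\left(s,m \right)} = - \frac{\left(s + m\right) + s}{6} = - \frac{\left(m + s\right) + s}{6} = - \frac{m + 2 s}{6} = - \frac{s}{3} - \frac{m}{6}$)
$N{\left(I \right)} = - \frac{2}{3} - \frac{I}{6}$ ($N{\left(I \right)} = - \frac{8 - 6}{3} - \frac{I}{6} = \left(- \frac{1}{3}\right) 2 - \frac{I}{6} = - \frac{2}{3} - \frac{I}{6}$)
$S{\left(r \right)} = 225 + r$ ($S{\left(r \right)} = r + 225 = 225 + r$)
$S{\left(59 \right)} + N{\left(-50 \right)} = \left(225 + 59\right) - - \frac{23}{3} = 284 + \left(- \frac{2}{3} + \frac{25}{3}\right) = 284 + \frac{23}{3} = \frac{875}{3}$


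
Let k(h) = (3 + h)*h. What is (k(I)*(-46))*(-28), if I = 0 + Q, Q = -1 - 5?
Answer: 23184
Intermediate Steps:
Q = -6
I = -6 (I = 0 - 6 = -6)
k(h) = h*(3 + h)
(k(I)*(-46))*(-28) = (-6*(3 - 6)*(-46))*(-28) = (-6*(-3)*(-46))*(-28) = (18*(-46))*(-28) = -828*(-28) = 23184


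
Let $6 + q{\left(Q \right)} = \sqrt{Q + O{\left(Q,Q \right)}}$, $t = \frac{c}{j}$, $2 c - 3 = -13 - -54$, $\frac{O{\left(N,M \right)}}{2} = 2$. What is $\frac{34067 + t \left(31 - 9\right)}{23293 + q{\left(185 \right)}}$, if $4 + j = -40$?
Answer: $\frac{4610826}{3152815} - \frac{594 \sqrt{21}}{3152815} \approx 1.4616$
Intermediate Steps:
$j = -44$ ($j = -4 - 40 = -44$)
$O{\left(N,M \right)} = 4$ ($O{\left(N,M \right)} = 2 \cdot 2 = 4$)
$c = 22$ ($c = \frac{3}{2} + \frac{-13 - -54}{2} = \frac{3}{2} + \frac{-13 + 54}{2} = \frac{3}{2} + \frac{1}{2} \cdot 41 = \frac{3}{2} + \frac{41}{2} = 22$)
$t = - \frac{1}{2}$ ($t = \frac{22}{-44} = 22 \left(- \frac{1}{44}\right) = - \frac{1}{2} \approx -0.5$)
$q{\left(Q \right)} = -6 + \sqrt{4 + Q}$ ($q{\left(Q \right)} = -6 + \sqrt{Q + 4} = -6 + \sqrt{4 + Q}$)
$\frac{34067 + t \left(31 - 9\right)}{23293 + q{\left(185 \right)}} = \frac{34067 - \frac{31 - 9}{2}}{23293 - \left(6 - \sqrt{4 + 185}\right)} = \frac{34067 - 11}{23293 - \left(6 - \sqrt{189}\right)} = \frac{34067 - 11}{23293 - \left(6 - 3 \sqrt{21}\right)} = \frac{34056}{23287 + 3 \sqrt{21}}$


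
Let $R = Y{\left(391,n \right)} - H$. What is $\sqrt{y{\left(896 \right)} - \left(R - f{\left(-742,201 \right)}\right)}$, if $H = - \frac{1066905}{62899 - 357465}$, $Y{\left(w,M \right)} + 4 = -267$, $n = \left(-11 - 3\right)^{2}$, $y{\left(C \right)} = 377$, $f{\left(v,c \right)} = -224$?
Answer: $\frac{\sqrt{37104384361174}}{294566} \approx 20.679$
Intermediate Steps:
$n = 196$ ($n = \left(-14\right)^{2} = 196$)
$Y{\left(w,M \right)} = -271$ ($Y{\left(w,M \right)} = -4 - 267 = -271$)
$H = \frac{1066905}{294566}$ ($H = - \frac{1066905}{-294566} = \left(-1066905\right) \left(- \frac{1}{294566}\right) = \frac{1066905}{294566} \approx 3.622$)
$R = - \frac{80894291}{294566}$ ($R = -271 - \frac{1066905}{294566} = - \frac{80894291}{294566} \approx -274.62$)
$\sqrt{y{\left(896 \right)} - \left(R - f{\left(-742,201 \right)}\right)} = \sqrt{377 - - \frac{14911507}{294566}} = \sqrt{377 + \left(-224 + \frac{80894291}{294566}\right)} = \sqrt{377 + \frac{14911507}{294566}} = \sqrt{\frac{125962889}{294566}} = \frac{\sqrt{37104384361174}}{294566}$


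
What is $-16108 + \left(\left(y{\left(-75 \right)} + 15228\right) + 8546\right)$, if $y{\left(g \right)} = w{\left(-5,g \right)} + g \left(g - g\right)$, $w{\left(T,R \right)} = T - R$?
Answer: $7736$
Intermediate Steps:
$y{\left(g \right)} = -5 - g$ ($y{\left(g \right)} = \left(-5 - g\right) + g \left(g - g\right) = \left(-5 - g\right) + g 0 = \left(-5 - g\right) + 0 = -5 - g$)
$-16108 + \left(\left(y{\left(-75 \right)} + 15228\right) + 8546\right) = -16108 + \left(\left(\left(-5 - -75\right) + 15228\right) + 8546\right) = -16108 + \left(\left(\left(-5 + 75\right) + 15228\right) + 8546\right) = -16108 + \left(\left(70 + 15228\right) + 8546\right) = -16108 + \left(15298 + 8546\right) = -16108 + 23844 = 7736$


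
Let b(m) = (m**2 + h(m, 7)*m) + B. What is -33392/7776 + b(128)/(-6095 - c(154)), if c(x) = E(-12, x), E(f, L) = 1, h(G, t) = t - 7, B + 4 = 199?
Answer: -3463291/493776 ≈ -7.0139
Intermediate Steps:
B = 195 (B = -4 + 199 = 195)
h(G, t) = -7 + t
c(x) = 1
b(m) = 195 + m**2 (b(m) = (m**2 + (-7 + 7)*m) + 195 = (m**2 + 0*m) + 195 = (m**2 + 0) + 195 = m**2 + 195 = 195 + m**2)
-33392/7776 + b(128)/(-6095 - c(154)) = -33392/7776 + (195 + 128**2)/(-6095 - 1*1) = -33392*1/7776 + (195 + 16384)/(-6095 - 1) = -2087/486 + 16579/(-6096) = -2087/486 + 16579*(-1/6096) = -2087/486 - 16579/6096 = -3463291/493776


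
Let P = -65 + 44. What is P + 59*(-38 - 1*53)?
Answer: -5390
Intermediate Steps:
P = -21
P + 59*(-38 - 1*53) = -21 + 59*(-38 - 1*53) = -21 + 59*(-38 - 53) = -21 + 59*(-91) = -21 - 5369 = -5390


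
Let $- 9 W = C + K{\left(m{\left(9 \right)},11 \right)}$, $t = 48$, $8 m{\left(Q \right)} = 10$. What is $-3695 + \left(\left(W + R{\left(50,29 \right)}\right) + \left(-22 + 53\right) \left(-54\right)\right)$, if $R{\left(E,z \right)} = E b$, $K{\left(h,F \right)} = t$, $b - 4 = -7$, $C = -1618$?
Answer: $- \frac{48101}{9} \approx -5344.6$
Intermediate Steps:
$m{\left(Q \right)} = \frac{5}{4}$ ($m{\left(Q \right)} = \frac{1}{8} \cdot 10 = \frac{5}{4}$)
$b = -3$ ($b = 4 - 7 = -3$)
$K{\left(h,F \right)} = 48$
$R{\left(E,z \right)} = - 3 E$ ($R{\left(E,z \right)} = E \left(-3\right) = - 3 E$)
$W = \frac{1570}{9}$ ($W = - \frac{-1618 + 48}{9} = \left(- \frac{1}{9}\right) \left(-1570\right) = \frac{1570}{9} \approx 174.44$)
$-3695 + \left(\left(W + R{\left(50,29 \right)}\right) + \left(-22 + 53\right) \left(-54\right)\right) = -3695 + \left(\left(\frac{1570}{9} - 150\right) + \left(-22 + 53\right) \left(-54\right)\right) = -3695 + \left(\left(\frac{1570}{9} - 150\right) + 31 \left(-54\right)\right) = -3695 + \left(\frac{220}{9} - 1674\right) = -3695 - \frac{14846}{9} = - \frac{48101}{9}$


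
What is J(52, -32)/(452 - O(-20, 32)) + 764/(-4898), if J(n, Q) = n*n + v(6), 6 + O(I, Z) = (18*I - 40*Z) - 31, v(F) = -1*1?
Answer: 5806369/5213921 ≈ 1.1136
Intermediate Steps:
v(F) = -1
O(I, Z) = -37 - 40*Z + 18*I (O(I, Z) = -6 + ((18*I - 40*Z) - 31) = -6 + ((-40*Z + 18*I) - 31) = -6 + (-31 - 40*Z + 18*I) = -37 - 40*Z + 18*I)
J(n, Q) = -1 + n**2 (J(n, Q) = n*n - 1 = n**2 - 1 = -1 + n**2)
J(52, -32)/(452 - O(-20, 32)) + 764/(-4898) = (-1 + 52**2)/(452 - (-37 - 40*32 + 18*(-20))) + 764/(-4898) = (-1 + 2704)/(452 - (-37 - 1280 - 360)) + 764*(-1/4898) = 2703/(452 - 1*(-1677)) - 382/2449 = 2703/(452 + 1677) - 382/2449 = 2703/2129 - 382/2449 = 5806369/5213921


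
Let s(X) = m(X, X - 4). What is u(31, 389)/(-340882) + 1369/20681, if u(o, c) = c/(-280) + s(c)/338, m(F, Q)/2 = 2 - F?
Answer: 22086304695341/333595619979440 ≈ 0.066207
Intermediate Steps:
m(F, Q) = 4 - 2*F (m(F, Q) = 2*(2 - F) = 4 - 2*F)
s(X) = 4 - 2*X
u(o, c) = 2/169 - 449*c/47320 (u(o, c) = c/(-280) + (4 - 2*c)/338 = c*(-1/280) + (4 - 2*c)*(1/338) = -c/280 + (2/169 - c/169) = 2/169 - 449*c/47320)
u(31, 389)/(-340882) + 1369/20681 = (2/169 - 449/47320*389)/(-340882) + 1369/20681 = (2/169 - 174661/47320)*(-1/340882) + 1369*(1/20681) = -174101/47320*(-1/340882) + 1369/20681 = 174101/16130536240 + 1369/20681 = 22086304695341/333595619979440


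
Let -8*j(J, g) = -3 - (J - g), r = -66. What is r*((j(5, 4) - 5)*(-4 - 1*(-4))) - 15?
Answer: -15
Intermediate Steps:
j(J, g) = 3/8 - g/8 + J/8 (j(J, g) = -(-3 - (J - g))/8 = -(-3 + (g - J))/8 = -(-3 + g - J)/8 = 3/8 - g/8 + J/8)
r*((j(5, 4) - 5)*(-4 - 1*(-4))) - 15 = -66*((3/8 - ⅛*4 + (⅛)*5) - 5)*(-4 - 1*(-4)) - 15 = -66*((3/8 - ½ + 5/8) - 5)*(-4 + 4) - 15 = -66*(½ - 5)*0 - 15 = -(-297)*0 - 15 = -66*0 - 15 = 0 - 15 = -15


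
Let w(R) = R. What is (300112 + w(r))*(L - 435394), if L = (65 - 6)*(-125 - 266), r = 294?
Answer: -137725035978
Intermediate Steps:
L = -23069 (L = 59*(-391) = -23069)
(300112 + w(r))*(L - 435394) = (300112 + 294)*(-23069 - 435394) = 300406*(-458463) = -137725035978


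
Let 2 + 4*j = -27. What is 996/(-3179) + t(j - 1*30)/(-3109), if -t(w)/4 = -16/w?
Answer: -460574212/1472643139 ≈ -0.31275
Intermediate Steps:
j = -29/4 (j = -½ + (¼)*(-27) = -½ - 27/4 = -29/4 ≈ -7.2500)
t(w) = 64/w (t(w) = -(-64)/w = 64/w)
996/(-3179) + t(j - 1*30)/(-3109) = 996/(-3179) + (64/(-29/4 - 1*30))/(-3109) = 996*(-1/3179) + (64/(-29/4 - 30))*(-1/3109) = -996/3179 + (64/(-149/4))*(-1/3109) = -996/3179 + (64*(-4/149))*(-1/3109) = -996/3179 - 256/149*(-1/3109) = -996/3179 + 256/463241 = -460574212/1472643139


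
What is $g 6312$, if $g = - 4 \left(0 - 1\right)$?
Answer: $25248$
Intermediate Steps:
$g = 4$ ($g = \left(-4\right) \left(-1\right) = 4$)
$g 6312 = 4 \cdot 6312 = 25248$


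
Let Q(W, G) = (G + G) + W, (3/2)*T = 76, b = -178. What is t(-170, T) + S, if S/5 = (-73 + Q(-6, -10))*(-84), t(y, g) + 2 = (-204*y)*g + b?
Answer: 1798520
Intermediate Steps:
T = 152/3 (T = (⅔)*76 = 152/3 ≈ 50.667)
Q(W, G) = W + 2*G (Q(W, G) = 2*G + W = W + 2*G)
t(y, g) = -180 - 204*g*y (t(y, g) = -2 + ((-204*y)*g - 178) = -2 + (-204*g*y - 178) = -2 + (-178 - 204*g*y) = -180 - 204*g*y)
S = 41580 (S = 5*((-73 + (-6 + 2*(-10)))*(-84)) = 5*((-73 + (-6 - 20))*(-84)) = 5*((-73 - 26)*(-84)) = 5*(-99*(-84)) = 5*8316 = 41580)
t(-170, T) + S = (-180 - 204*152/3*(-170)) + 41580 = (-180 + 1757120) + 41580 = 1756940 + 41580 = 1798520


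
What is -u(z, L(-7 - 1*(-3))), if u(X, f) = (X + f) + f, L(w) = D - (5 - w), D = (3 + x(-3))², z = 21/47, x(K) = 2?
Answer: -1525/47 ≈ -32.447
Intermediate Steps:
z = 21/47 (z = 21*(1/47) = 21/47 ≈ 0.44681)
D = 25 (D = (3 + 2)² = 5² = 25)
L(w) = 20 + w (L(w) = 25 - (5 - w) = 25 + (-5 + w) = 20 + w)
u(X, f) = X + 2*f
-u(z, L(-7 - 1*(-3))) = -(21/47 + 2*(20 + (-7 - 1*(-3)))) = -(21/47 + 2*(20 + (-7 + 3))) = -(21/47 + 2*(20 - 4)) = -(21/47 + 2*16) = -(21/47 + 32) = -1*1525/47 = -1525/47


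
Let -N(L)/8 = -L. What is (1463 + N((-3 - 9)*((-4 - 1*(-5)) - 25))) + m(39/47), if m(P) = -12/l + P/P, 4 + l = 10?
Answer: 3766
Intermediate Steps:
l = 6 (l = -4 + 10 = 6)
N(L) = 8*L (N(L) = -(-8)*L = 8*L)
m(P) = -1 (m(P) = -12/6 + P/P = -12*⅙ + 1 = -2 + 1 = -1)
(1463 + N((-3 - 9)*((-4 - 1*(-5)) - 25))) + m(39/47) = (1463 + 8*((-3 - 9)*((-4 - 1*(-5)) - 25))) - 1 = (1463 + 8*(-12*((-4 + 5) - 25))) - 1 = (1463 + 8*(-12*(1 - 25))) - 1 = (1463 + 8*(-12*(-24))) - 1 = (1463 + 8*288) - 1 = (1463 + 2304) - 1 = 3767 - 1 = 3766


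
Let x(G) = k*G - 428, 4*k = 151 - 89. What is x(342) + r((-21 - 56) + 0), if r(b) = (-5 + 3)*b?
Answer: 5027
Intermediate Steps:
k = 31/2 (k = (151 - 89)/4 = (¼)*62 = 31/2 ≈ 15.500)
x(G) = -428 + 31*G/2 (x(G) = 31*G/2 - 428 = -428 + 31*G/2)
r(b) = -2*b
x(342) + r((-21 - 56) + 0) = (-428 + (31/2)*342) - 2*((-21 - 56) + 0) = (-428 + 5301) - 2*(-77 + 0) = 4873 - 2*(-77) = 4873 + 154 = 5027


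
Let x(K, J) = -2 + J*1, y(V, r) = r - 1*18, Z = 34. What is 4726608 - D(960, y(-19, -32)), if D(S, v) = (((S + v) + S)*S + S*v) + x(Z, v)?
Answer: 2979460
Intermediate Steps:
y(V, r) = -18 + r (y(V, r) = r - 18 = -18 + r)
x(K, J) = -2 + J
D(S, v) = -2 + v + S*v + S*(v + 2*S) (D(S, v) = (((S + v) + S)*S + S*v) + (-2 + v) = ((v + 2*S)*S + S*v) + (-2 + v) = (S*(v + 2*S) + S*v) + (-2 + v) = (S*v + S*(v + 2*S)) + (-2 + v) = -2 + v + S*v + S*(v + 2*S))
4726608 - D(960, y(-19, -32)) = 4726608 - (-2 + (-18 - 32) + 2*960**2 + 2*960*(-18 - 32)) = 4726608 - (-2 - 50 + 2*921600 + 2*960*(-50)) = 4726608 - (-2 - 50 + 1843200 - 96000) = 4726608 - 1*1747148 = 4726608 - 1747148 = 2979460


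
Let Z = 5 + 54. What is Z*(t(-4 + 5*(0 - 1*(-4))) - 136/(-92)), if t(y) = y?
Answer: 23718/23 ≈ 1031.2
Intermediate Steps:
Z = 59
Z*(t(-4 + 5*(0 - 1*(-4))) - 136/(-92)) = 59*((-4 + 5*(0 - 1*(-4))) - 136/(-92)) = 59*((-4 + 5*(0 + 4)) - 136*(-1/92)) = 59*((-4 + 5*4) + 34/23) = 59*((-4 + 20) + 34/23) = 59*(16 + 34/23) = 59*(402/23) = 23718/23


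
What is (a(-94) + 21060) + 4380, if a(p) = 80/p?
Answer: 1195640/47 ≈ 25439.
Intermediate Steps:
(a(-94) + 21060) + 4380 = (80/(-94) + 21060) + 4380 = (80*(-1/94) + 21060) + 4380 = (-40/47 + 21060) + 4380 = 989780/47 + 4380 = 1195640/47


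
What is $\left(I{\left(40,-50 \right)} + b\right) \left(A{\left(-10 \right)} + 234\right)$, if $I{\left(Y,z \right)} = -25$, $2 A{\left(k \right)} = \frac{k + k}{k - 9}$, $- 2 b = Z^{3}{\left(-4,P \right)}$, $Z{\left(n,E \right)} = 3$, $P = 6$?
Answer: $- \frac{171556}{19} \approx -9029.3$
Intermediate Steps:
$b = - \frac{27}{2}$ ($b = - \frac{3^{3}}{2} = \left(- \frac{1}{2}\right) 27 = - \frac{27}{2} \approx -13.5$)
$A{\left(k \right)} = \frac{k}{-9 + k}$ ($A{\left(k \right)} = \frac{\left(k + k\right) \frac{1}{k - 9}}{2} = \frac{2 k \frac{1}{-9 + k}}{2} = \frac{k}{-9 + k}$)
$\left(I{\left(40,-50 \right)} + b\right) \left(A{\left(-10 \right)} + 234\right) = \left(-25 - \frac{27}{2}\right) \left(- \frac{10}{-9 - 10} + 234\right) = - \frac{77 \left(- \frac{10}{-19} + 234\right)}{2} = - \frac{77 \left(\left(-10\right) \left(- \frac{1}{19}\right) + 234\right)}{2} = - \frac{77 \left(\frac{10}{19} + 234\right)}{2} = \left(- \frac{77}{2}\right) \frac{4456}{19} = - \frac{171556}{19}$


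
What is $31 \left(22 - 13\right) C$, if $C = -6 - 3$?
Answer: $-2511$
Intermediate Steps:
$C = -9$ ($C = -6 - 3 = -9$)
$31 \left(22 - 13\right) C = 31 \left(22 - 13\right) \left(-9\right) = 31 \cdot 9 \left(-9\right) = 279 \left(-9\right) = -2511$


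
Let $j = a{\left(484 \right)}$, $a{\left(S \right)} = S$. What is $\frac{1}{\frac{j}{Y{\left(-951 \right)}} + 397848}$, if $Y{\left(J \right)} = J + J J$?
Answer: $\frac{451725}{179717888042} \approx 2.5135 \cdot 10^{-6}$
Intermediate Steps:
$j = 484$
$Y{\left(J \right)} = J + J^{2}$
$\frac{1}{\frac{j}{Y{\left(-951 \right)}} + 397848} = \frac{1}{\frac{484}{\left(-951\right) \left(1 - 951\right)} + 397848} = \frac{1}{\frac{484}{\left(-951\right) \left(-950\right)} + 397848} = \frac{1}{\frac{484}{903450} + 397848} = \frac{1}{484 \cdot \frac{1}{903450} + 397848} = \frac{1}{\frac{242}{451725} + 397848} = \frac{1}{\frac{179717888042}{451725}} = \frac{451725}{179717888042}$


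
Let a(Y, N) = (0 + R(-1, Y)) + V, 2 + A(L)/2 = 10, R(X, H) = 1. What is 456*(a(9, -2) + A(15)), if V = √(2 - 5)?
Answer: 7752 + 456*I*√3 ≈ 7752.0 + 789.82*I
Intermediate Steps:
V = I*√3 (V = √(-3) = I*√3 ≈ 1.732*I)
A(L) = 16 (A(L) = -4 + 2*10 = -4 + 20 = 16)
a(Y, N) = 1 + I*√3 (a(Y, N) = (0 + 1) + I*√3 = 1 + I*√3)
456*(a(9, -2) + A(15)) = 456*((1 + I*√3) + 16) = 456*(17 + I*√3) = 7752 + 456*I*√3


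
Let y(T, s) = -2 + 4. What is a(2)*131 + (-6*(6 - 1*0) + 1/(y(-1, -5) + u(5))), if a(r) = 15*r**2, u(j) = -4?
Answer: 15647/2 ≈ 7823.5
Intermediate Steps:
y(T, s) = 2
a(2)*131 + (-6*(6 - 1*0) + 1/(y(-1, -5) + u(5))) = (15*2**2)*131 + (-6*(6 - 1*0) + 1/(2 - 4)) = (15*4)*131 + (-6*(6 + 0) + 1/(-2)) = 60*131 + (-6*6 - 1/2) = 7860 + (-36 - 1/2) = 7860 - 73/2 = 15647/2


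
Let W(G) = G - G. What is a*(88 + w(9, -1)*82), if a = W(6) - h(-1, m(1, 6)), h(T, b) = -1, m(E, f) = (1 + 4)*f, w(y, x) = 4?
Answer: 416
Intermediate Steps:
m(E, f) = 5*f
W(G) = 0
a = 1 (a = 0 - 1*(-1) = 0 + 1 = 1)
a*(88 + w(9, -1)*82) = 1*(88 + 4*82) = 1*(88 + 328) = 1*416 = 416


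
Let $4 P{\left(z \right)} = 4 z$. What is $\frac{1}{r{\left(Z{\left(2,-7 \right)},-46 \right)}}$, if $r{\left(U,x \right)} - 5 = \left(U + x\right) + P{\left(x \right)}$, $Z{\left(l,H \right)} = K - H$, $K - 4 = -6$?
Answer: $- \frac{1}{82} \approx -0.012195$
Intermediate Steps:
$K = -2$ ($K = 4 - 6 = -2$)
$P{\left(z \right)} = z$ ($P{\left(z \right)} = \frac{4 z}{4} = z$)
$Z{\left(l,H \right)} = -2 - H$
$r{\left(U,x \right)} = 5 + U + 2 x$ ($r{\left(U,x \right)} = 5 + \left(\left(U + x\right) + x\right) = 5 + \left(U + 2 x\right) = 5 + U + 2 x$)
$\frac{1}{r{\left(Z{\left(2,-7 \right)},-46 \right)}} = \frac{1}{5 - -5 + 2 \left(-46\right)} = \frac{1}{5 + \left(-2 + 7\right) - 92} = \frac{1}{5 + 5 - 92} = \frac{1}{-82} = - \frac{1}{82}$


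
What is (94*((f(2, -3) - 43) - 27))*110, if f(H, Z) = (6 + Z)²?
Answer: -630740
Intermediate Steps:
(94*((f(2, -3) - 43) - 27))*110 = (94*(((6 - 3)² - 43) - 27))*110 = (94*((3² - 43) - 27))*110 = (94*((9 - 43) - 27))*110 = (94*(-34 - 27))*110 = (94*(-61))*110 = -5734*110 = -630740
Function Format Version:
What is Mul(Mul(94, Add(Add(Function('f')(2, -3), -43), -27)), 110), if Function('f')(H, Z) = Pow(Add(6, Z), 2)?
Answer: -630740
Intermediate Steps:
Mul(Mul(94, Add(Add(Function('f')(2, -3), -43), -27)), 110) = Mul(Mul(94, Add(Add(Pow(Add(6, -3), 2), -43), -27)), 110) = Mul(Mul(94, Add(Add(Pow(3, 2), -43), -27)), 110) = Mul(Mul(94, Add(Add(9, -43), -27)), 110) = Mul(Mul(94, Add(-34, -27)), 110) = Mul(Mul(94, -61), 110) = Mul(-5734, 110) = -630740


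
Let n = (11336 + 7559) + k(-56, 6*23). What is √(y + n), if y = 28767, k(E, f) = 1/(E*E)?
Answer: 11*√1235273/56 ≈ 218.32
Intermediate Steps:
k(E, f) = E⁻² (k(E, f) = 1/(E²) = E⁻²)
n = 59254721/3136 (n = (11336 + 7559) + (-56)⁻² = 18895 + 1/3136 = 59254721/3136 ≈ 18895.)
√(y + n) = √(28767 + 59254721/3136) = √(149468033/3136) = 11*√1235273/56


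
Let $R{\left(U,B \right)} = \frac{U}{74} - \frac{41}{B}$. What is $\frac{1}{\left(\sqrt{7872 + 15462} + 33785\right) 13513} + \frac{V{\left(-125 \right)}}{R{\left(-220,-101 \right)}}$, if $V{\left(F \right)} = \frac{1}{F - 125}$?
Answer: $\frac{57638736668228421}{36990073828383554750} - \frac{\sqrt{23334}}{15423777266083} \approx 0.0015582$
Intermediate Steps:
$V{\left(F \right)} = \frac{1}{-125 + F}$
$R{\left(U,B \right)} = - \frac{41}{B} + \frac{U}{74}$ ($R{\left(U,B \right)} = U \frac{1}{74} - \frac{41}{B} = \frac{U}{74} - \frac{41}{B} = - \frac{41}{B} + \frac{U}{74}$)
$\frac{1}{\left(\sqrt{7872 + 15462} + 33785\right) 13513} + \frac{V{\left(-125 \right)}}{R{\left(-220,-101 \right)}} = \frac{1}{\left(\sqrt{7872 + 15462} + 33785\right) 13513} + \frac{1}{\left(-125 - 125\right) \left(- \frac{41}{-101} + \frac{1}{74} \left(-220\right)\right)} = \frac{1}{\sqrt{23334} + 33785} \cdot \frac{1}{13513} + \frac{1}{\left(-250\right) \left(\left(-41\right) \left(- \frac{1}{101}\right) - \frac{110}{37}\right)} = \frac{1}{33785 + \sqrt{23334}} \cdot \frac{1}{13513} - \frac{1}{250 \left(\frac{41}{101} - \frac{110}{37}\right)} = \frac{1}{13513 \left(33785 + \sqrt{23334}\right)} - \frac{1}{250 \left(- \frac{9593}{3737}\right)} = \frac{1}{13513 \left(33785 + \sqrt{23334}\right)} - - \frac{3737}{2398250} = \frac{1}{13513 \left(33785 + \sqrt{23334}\right)} + \frac{3737}{2398250} = \frac{3737}{2398250} + \frac{1}{13513 \left(33785 + \sqrt{23334}\right)}$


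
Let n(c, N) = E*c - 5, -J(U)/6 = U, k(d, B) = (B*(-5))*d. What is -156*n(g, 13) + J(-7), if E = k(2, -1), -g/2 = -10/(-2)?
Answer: 16422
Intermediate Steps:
k(d, B) = -5*B*d (k(d, B) = (-5*B)*d = -5*B*d)
g = -10 (g = -(-20)/(-2) = -(-20)*(-1)/2 = -2*5 = -10)
J(U) = -6*U
E = 10 (E = -5*(-1)*2 = 10)
n(c, N) = -5 + 10*c (n(c, N) = 10*c - 5 = -5 + 10*c)
-156*n(g, 13) + J(-7) = -156*(-5 + 10*(-10)) - 6*(-7) = -156*(-5 - 100) + 42 = -156*(-105) + 42 = 16380 + 42 = 16422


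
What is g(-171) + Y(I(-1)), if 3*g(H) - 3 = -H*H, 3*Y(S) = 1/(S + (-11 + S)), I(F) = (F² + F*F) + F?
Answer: -263143/27 ≈ -9746.0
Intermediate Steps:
I(F) = F + 2*F² (I(F) = (F² + F²) + F = 2*F² + F = F + 2*F²)
Y(S) = 1/(3*(-11 + 2*S)) (Y(S) = 1/(3*(S + (-11 + S))) = 1/(3*(-11 + 2*S)))
g(H) = 1 - H²/3 (g(H) = 1 + (-H*H)/3 = 1 + (-H²)/3 = 1 - H²/3)
g(-171) + Y(I(-1)) = (1 - ⅓*(-171)²) + 1/(3*(-11 + 2*(-(1 + 2*(-1))))) = (1 - ⅓*29241) + 1/(3*(-11 + 2*(-(1 - 2)))) = (1 - 9747) + 1/(3*(-11 + 2*(-1*(-1)))) = -9746 + 1/(3*(-11 + 2*1)) = -9746 + 1/(3*(-11 + 2)) = -9746 + (⅓)/(-9) = -9746 + (⅓)*(-⅑) = -9746 - 1/27 = -263143/27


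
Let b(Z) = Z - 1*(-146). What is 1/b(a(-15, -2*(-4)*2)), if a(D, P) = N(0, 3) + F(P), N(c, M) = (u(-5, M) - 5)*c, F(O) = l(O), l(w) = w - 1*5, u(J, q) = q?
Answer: 1/157 ≈ 0.0063694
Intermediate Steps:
l(w) = -5 + w (l(w) = w - 5 = -5 + w)
F(O) = -5 + O
N(c, M) = c*(-5 + M) (N(c, M) = (M - 5)*c = (-5 + M)*c = c*(-5 + M))
a(D, P) = -5 + P (a(D, P) = 0*(-5 + 3) + (-5 + P) = 0*(-2) + (-5 + P) = 0 + (-5 + P) = -5 + P)
b(Z) = 146 + Z (b(Z) = Z + 146 = 146 + Z)
1/b(a(-15, -2*(-4)*2)) = 1/(146 + (-5 - 2*(-4)*2)) = 1/(146 + (-5 + 8*2)) = 1/(146 + (-5 + 16)) = 1/(146 + 11) = 1/157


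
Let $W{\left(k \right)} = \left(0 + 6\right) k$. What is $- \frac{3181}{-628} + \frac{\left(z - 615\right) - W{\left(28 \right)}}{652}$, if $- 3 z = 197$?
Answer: $\frac{1155787}{307092} \approx 3.7636$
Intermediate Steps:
$z = - \frac{197}{3}$ ($z = \left(- \frac{1}{3}\right) 197 = - \frac{197}{3} \approx -65.667$)
$W{\left(k \right)} = 6 k$
$- \frac{3181}{-628} + \frac{\left(z - 615\right) - W{\left(28 \right)}}{652} = - \frac{3181}{-628} + \frac{\left(- \frac{197}{3} - 615\right) - 6 \cdot 28}{652} = \left(-3181\right) \left(- \frac{1}{628}\right) + \left(\left(- \frac{197}{3} - 615\right) - 168\right) \frac{1}{652} = \frac{3181}{628} + \left(- \frac{2042}{3} - 168\right) \frac{1}{652} = \frac{3181}{628} - \frac{1273}{978} = \frac{1155787}{307092}$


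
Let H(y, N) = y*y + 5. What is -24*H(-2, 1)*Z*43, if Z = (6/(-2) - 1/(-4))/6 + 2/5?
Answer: 2709/5 ≈ 541.80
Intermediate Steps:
H(y, N) = 5 + y² (H(y, N) = y² + 5 = 5 + y²)
Z = -7/120 (Z = (6*(-½) - 1*(-¼))*(⅙) + 2*(⅕) = (-3 + ¼)*(⅙) + ⅖ = -11/4*⅙ + ⅖ = -11/24 + ⅖ = -7/120 ≈ -0.058333)
-24*H(-2, 1)*Z*43 = -24*(5 + (-2)²)*(-7)/120*43 = -24*(5 + 4)*(-7)/120*43 = -216*(-7)/120*43 = -24*(-21/40)*43 = (63/5)*43 = 2709/5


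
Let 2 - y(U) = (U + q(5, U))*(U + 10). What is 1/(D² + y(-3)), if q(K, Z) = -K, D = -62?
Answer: 1/3902 ≈ 0.00025628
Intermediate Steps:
y(U) = 2 - (-5 + U)*(10 + U) (y(U) = 2 - (U - 1*5)*(U + 10) = 2 - (U - 5)*(10 + U) = 2 - (-5 + U)*(10 + U))
1/(D² + y(-3)) = 1/((-62)² + (52 - 1*(-3)² - 5*(-3))) = 1/(3844 + (52 - 1*9 + 15)) = 1/(3844 + (52 - 9 + 15)) = 1/(3844 + 58) = 1/3902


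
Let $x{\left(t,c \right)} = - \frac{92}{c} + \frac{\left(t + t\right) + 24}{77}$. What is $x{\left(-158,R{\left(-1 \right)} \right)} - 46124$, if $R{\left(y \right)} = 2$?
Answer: $- \frac{3555382}{77} \approx -46174.0$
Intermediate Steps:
$x{\left(t,c \right)} = \frac{24}{77} - \frac{92}{c} + \frac{2 t}{77}$ ($x{\left(t,c \right)} = - \frac{92}{c} + \left(2 t + 24\right) \frac{1}{77} = - \frac{92}{c} + \left(24 + 2 t\right) \frac{1}{77} = - \frac{92}{c} + \left(\frac{24}{77} + \frac{2 t}{77}\right) = \frac{24}{77} - \frac{92}{c} + \frac{2 t}{77}$)
$x{\left(-158,R{\left(-1 \right)} \right)} - 46124 = \frac{2 \left(-3542 + 2 \left(12 - 158\right)\right)}{77 \cdot 2} - 46124 = \frac{2}{77} \cdot \frac{1}{2} \left(-3542 + 2 \left(-146\right)\right) - 46124 = \frac{2}{77} \cdot \frac{1}{2} \left(-3542 - 292\right) - 46124 = \frac{2}{77} \cdot \frac{1}{2} \left(-3834\right) - 46124 = - \frac{3834}{77} - 46124 = - \frac{3555382}{77}$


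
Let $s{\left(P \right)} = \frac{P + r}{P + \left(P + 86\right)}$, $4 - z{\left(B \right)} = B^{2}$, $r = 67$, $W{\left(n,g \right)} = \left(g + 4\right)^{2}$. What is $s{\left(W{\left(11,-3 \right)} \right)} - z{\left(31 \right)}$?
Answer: $\frac{21071}{22} \approx 957.77$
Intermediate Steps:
$W{\left(n,g \right)} = \left(4 + g\right)^{2}$
$z{\left(B \right)} = 4 - B^{2}$
$s{\left(P \right)} = \frac{67 + P}{86 + 2 P}$ ($s{\left(P \right)} = \frac{P + 67}{P + \left(P + 86\right)} = \frac{67 + P}{P + \left(86 + P\right)} = \frac{67 + P}{86 + 2 P}$)
$s{\left(W{\left(11,-3 \right)} \right)} - z{\left(31 \right)} = \frac{67 + \left(4 - 3\right)^{2}}{2 \left(43 + \left(4 - 3\right)^{2}\right)} - \left(4 - 31^{2}\right) = \frac{67 + 1^{2}}{2 \left(43 + 1^{2}\right)} - \left(4 - 961\right) = \frac{67 + 1}{2 \left(43 + 1\right)} - \left(4 - 961\right) = \frac{1}{2} \cdot \frac{1}{44} \cdot 68 - -957 = \frac{1}{2} \cdot \frac{1}{44} \cdot 68 + 957 = \frac{17}{22} + 957 = \frac{21071}{22}$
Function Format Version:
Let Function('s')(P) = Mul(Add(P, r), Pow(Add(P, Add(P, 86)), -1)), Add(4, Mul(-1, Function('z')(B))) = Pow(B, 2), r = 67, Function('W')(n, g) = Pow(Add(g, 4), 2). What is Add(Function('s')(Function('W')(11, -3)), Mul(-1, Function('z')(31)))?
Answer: Rational(21071, 22) ≈ 957.77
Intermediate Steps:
Function('W')(n, g) = Pow(Add(4, g), 2)
Function('z')(B) = Add(4, Mul(-1, Pow(B, 2)))
Function('s')(P) = Mul(Pow(Add(86, Mul(2, P)), -1), Add(67, P)) (Function('s')(P) = Mul(Add(P, 67), Pow(Add(P, Add(P, 86)), -1)) = Mul(Add(67, P), Pow(Add(P, Add(86, P)), -1)) = Mul(Add(67, P), Pow(Add(86, Mul(2, P)), -1)) = Mul(Pow(Add(86, Mul(2, P)), -1), Add(67, P)))
Add(Function('s')(Function('W')(11, -3)), Mul(-1, Function('z')(31))) = Add(Mul(Rational(1, 2), Pow(Add(43, Pow(Add(4, -3), 2)), -1), Add(67, Pow(Add(4, -3), 2))), Mul(-1, Add(4, Mul(-1, Pow(31, 2))))) = Add(Mul(Rational(1, 2), Pow(Add(43, Pow(1, 2)), -1), Add(67, Pow(1, 2))), Mul(-1, Add(4, Mul(-1, 961)))) = Add(Mul(Rational(1, 2), Pow(Add(43, 1), -1), Add(67, 1)), Mul(-1, Add(4, -961))) = Add(Mul(Rational(1, 2), Pow(44, -1), 68), Mul(-1, -957)) = Add(Mul(Rational(1, 2), Rational(1, 44), 68), 957) = Add(Rational(17, 22), 957) = Rational(21071, 22)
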